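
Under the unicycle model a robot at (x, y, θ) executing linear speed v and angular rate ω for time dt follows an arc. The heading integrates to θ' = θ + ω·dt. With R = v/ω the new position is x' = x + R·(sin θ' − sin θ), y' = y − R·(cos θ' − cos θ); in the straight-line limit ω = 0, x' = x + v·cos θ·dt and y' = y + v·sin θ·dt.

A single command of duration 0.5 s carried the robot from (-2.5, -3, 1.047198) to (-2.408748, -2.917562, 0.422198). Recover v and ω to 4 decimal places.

v = 0.2500, ω = -1.2500

Δθ = 0.422198 − 1.047198 = -0.625000
ω = Δθ/dt = -0.625000/0.5 = -1.2500
R = Δx/(sin θ' − sin θ) = -0.2000
v = R·ω = -0.2000·-1.2500 = 0.2500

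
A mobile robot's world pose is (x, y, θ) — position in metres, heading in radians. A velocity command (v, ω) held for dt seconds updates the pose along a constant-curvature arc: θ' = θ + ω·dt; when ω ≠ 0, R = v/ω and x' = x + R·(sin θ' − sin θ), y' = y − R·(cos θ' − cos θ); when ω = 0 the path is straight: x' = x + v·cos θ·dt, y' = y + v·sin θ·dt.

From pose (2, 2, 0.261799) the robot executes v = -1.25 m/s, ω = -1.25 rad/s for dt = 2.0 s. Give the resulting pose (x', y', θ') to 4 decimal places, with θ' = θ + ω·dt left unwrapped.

θ' = 0.2618 + -1.25·2.0 = -2.2382
R = v/ω = -1.25/-1.25 = 1.0000
x' = 2 + 1.0000·(sin -2.2382 − sin 0.2618) = 0.9558
y' = 2 − 1.0000·(cos -2.2382 − cos 0.2618) = 3.5849

(0.9558, 3.5849, -2.2382)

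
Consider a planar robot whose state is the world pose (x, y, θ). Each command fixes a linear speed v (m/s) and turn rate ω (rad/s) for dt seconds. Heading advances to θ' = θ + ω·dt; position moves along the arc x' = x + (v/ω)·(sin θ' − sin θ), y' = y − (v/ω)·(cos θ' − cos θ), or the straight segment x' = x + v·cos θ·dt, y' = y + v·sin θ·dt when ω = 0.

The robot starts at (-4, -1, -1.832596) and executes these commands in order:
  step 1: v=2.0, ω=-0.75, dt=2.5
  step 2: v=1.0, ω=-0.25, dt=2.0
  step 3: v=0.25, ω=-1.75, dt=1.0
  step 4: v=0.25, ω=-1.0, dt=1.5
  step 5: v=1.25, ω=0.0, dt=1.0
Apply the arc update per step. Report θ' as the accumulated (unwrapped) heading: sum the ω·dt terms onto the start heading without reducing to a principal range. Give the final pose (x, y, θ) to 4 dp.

(-8.4893, -2.2079, -7.4576)

step 1: θ'=-3.7076 (R=-2.6667) → pose (-8.0058, -2.5606, -3.7076)
step 2: θ'=-4.2076 (R=-4.0000) → pose (-9.3619, -1.1189, -4.2076)
step 3: θ'=-5.9576 (R=-0.1429) → pose (-9.2825, -0.9145, -5.9576)
step 4: θ'=-7.4576 (R=-0.2500) → pose (-8.9720, -1.0548, -7.4576)
step 5: θ'=-7.4576 (straight) → pose (-8.4893, -2.2079, -7.4576)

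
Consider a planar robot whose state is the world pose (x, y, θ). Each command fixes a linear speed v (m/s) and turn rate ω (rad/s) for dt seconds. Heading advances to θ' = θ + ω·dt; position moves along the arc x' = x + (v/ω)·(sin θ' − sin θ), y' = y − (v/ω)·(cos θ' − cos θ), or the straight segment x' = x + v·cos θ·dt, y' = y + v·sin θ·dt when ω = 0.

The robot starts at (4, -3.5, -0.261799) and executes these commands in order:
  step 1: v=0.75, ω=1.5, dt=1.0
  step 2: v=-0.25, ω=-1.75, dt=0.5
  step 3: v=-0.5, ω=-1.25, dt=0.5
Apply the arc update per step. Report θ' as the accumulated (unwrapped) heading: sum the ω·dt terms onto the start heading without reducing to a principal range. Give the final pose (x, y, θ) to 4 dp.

step 1: θ'=1.2382 (R=0.5000) → pose (4.6020, -3.1803, 1.2382)
step 2: θ'=0.3632 (R=0.1429) → pose (4.5177, -3.2672, 0.3632)
step 3: θ'=-0.2618 (R=0.4000) → pose (4.2721, -3.2796, -0.2618)

(4.2721, -3.2796, -0.2618)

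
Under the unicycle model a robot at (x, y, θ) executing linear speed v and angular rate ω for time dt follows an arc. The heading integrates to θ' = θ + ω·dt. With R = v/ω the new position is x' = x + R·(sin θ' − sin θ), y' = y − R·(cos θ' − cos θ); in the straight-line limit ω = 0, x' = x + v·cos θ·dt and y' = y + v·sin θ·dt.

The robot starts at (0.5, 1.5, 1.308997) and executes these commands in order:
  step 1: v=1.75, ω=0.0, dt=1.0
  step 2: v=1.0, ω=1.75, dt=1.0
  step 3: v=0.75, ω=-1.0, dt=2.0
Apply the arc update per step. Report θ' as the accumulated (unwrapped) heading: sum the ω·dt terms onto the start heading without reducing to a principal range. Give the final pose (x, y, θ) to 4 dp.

step 1: θ'=1.3090 (straight) → pose (0.9529, 3.1904, 1.3090)
step 2: θ'=3.0590 (R=0.5714) → pose (0.4481, 3.9077, 3.0590)
step 3: θ'=1.0590 (R=-0.7500) → pose (-0.1439, 5.0225, 1.0590)

(-0.1439, 5.0225, 1.0590)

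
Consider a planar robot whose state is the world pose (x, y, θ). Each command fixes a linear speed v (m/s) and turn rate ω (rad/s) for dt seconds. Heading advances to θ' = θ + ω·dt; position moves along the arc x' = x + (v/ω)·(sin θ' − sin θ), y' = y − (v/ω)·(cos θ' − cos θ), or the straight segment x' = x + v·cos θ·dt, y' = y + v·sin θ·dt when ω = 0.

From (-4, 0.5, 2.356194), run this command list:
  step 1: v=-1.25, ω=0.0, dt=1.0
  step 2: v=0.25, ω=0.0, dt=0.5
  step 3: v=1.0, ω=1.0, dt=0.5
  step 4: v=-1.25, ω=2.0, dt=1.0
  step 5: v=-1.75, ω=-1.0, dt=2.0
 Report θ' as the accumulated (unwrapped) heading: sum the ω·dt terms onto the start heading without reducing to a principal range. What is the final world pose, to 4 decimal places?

(-0.6109, 2.5762, 2.8562)

step 1: θ'=2.3562 (straight) → pose (-3.1161, -0.3839, 2.3562)
step 2: θ'=2.3562 (straight) → pose (-3.2045, -0.2955, 2.3562)
step 3: θ'=2.8562 (R=1.0000) → pose (-3.6301, -0.0431, 2.8562)
step 4: θ'=4.8562 (R=-0.6250) → pose (-2.8356, 0.6462, 4.8562)
step 5: θ'=2.8562 (R=1.7500) → pose (-0.6109, 2.5762, 2.8562)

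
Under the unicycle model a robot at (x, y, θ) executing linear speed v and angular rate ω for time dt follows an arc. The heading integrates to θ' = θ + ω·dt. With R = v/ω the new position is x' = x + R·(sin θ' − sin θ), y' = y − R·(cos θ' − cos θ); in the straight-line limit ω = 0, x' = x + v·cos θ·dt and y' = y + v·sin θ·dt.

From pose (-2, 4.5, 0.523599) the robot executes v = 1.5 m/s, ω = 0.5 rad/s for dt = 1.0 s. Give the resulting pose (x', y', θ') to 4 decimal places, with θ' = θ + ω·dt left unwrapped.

θ' = 0.5236 + 0.5·1.0 = 1.0236
R = v/ω = 1.5/0.5 = 3.0000
x' = -2 + 3.0000·(sin 1.0236 − sin 0.5236) = -0.9380
y' = 4.5 − 3.0000·(cos 1.0236 − cos 0.5236) = 5.5372

(-0.9380, 5.5372, 1.0236)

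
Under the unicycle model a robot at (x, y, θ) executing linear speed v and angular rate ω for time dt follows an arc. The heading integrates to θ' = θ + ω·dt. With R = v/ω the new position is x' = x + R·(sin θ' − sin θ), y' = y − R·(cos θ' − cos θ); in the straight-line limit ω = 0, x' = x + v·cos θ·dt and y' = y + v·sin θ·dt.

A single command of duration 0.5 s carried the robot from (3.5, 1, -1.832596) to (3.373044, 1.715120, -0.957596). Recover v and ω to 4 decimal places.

v = -1.5000, ω = 1.7500

Δθ = -0.957596 − -1.832596 = 0.875000
ω = Δθ/dt = 0.875000/0.5 = 1.7500
R = −Δy/(cos θ' − cos θ) = -0.8571
v = R·ω = -0.8571·1.7500 = -1.5000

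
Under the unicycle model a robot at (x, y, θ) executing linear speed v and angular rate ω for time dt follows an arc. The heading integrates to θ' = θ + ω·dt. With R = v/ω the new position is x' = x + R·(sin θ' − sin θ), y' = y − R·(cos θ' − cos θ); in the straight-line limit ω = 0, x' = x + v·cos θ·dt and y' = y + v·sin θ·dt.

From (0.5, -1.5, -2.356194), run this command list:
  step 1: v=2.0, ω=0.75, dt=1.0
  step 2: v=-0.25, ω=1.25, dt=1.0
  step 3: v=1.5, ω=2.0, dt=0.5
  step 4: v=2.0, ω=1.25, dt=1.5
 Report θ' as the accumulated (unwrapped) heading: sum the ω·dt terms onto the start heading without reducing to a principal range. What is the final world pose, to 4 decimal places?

(0.2751, -0.4143, 2.5188)

step 1: θ'=-1.6062 (R=2.6667) → pose (-0.2794, -3.2912, -1.6062)
step 2: θ'=-0.3562 (R=-0.2000) → pose (-0.4095, -3.0967, -0.3562)
step 3: θ'=0.6438 (R=0.7500) → pose (0.3022, -2.9937, 0.6438)
step 4: θ'=2.5188 (R=1.6000) → pose (0.2751, -0.4143, 2.5188)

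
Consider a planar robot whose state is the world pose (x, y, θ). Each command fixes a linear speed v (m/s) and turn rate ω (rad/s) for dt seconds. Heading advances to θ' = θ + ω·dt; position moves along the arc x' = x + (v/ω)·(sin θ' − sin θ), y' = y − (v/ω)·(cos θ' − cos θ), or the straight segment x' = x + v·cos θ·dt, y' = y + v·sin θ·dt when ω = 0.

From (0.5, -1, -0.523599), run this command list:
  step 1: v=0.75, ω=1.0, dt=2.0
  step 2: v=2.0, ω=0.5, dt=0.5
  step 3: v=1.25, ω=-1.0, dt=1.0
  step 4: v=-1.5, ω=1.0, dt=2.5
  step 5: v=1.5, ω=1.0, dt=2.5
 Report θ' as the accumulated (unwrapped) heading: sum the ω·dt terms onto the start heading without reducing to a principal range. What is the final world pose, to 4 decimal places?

(2.4535, -3.6801, 5.7264)

step 1: θ'=1.4764 (R=0.7500) → pose (1.6217, -0.4212, 1.4764)
step 2: θ'=1.7264 (R=4.0000) → pose (1.5911, 0.5758, 1.7264)
step 3: θ'=0.7264 (R=-1.2500) → pose (1.9958, 1.7039, 0.7264)
step 4: θ'=3.2264 (R=-1.5000) → pose (3.1191, -0.9120, 3.2264)
step 5: θ'=5.7264 (R=1.5000) → pose (2.4535, -3.6801, 5.7264)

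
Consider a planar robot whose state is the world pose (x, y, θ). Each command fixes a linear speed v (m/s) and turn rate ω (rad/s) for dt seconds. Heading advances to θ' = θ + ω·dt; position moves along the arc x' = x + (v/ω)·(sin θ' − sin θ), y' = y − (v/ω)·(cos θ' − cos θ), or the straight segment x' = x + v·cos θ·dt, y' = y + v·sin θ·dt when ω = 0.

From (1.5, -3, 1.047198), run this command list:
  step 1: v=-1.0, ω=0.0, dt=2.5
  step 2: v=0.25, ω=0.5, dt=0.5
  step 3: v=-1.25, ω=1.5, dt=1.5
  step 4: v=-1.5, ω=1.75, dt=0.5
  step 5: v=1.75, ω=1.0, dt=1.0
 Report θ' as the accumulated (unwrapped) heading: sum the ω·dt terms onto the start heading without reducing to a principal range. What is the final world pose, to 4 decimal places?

(2.2621, -7.1399, 5.4222)

step 1: θ'=1.0472 (straight) → pose (0.2500, -5.1651, 1.0472)
step 2: θ'=1.2972 (R=0.5000) → pose (0.2984, -5.0502, 1.2972)
step 3: θ'=3.5472 (R=-0.8333) → pose (1.4295, -6.0410, 3.5472)
step 4: θ'=4.4222 (R=-0.8571) → pose (1.9126, -5.4987, 4.4222)
step 5: θ'=5.4222 (R=1.7500) → pose (2.2621, -7.1399, 5.4222)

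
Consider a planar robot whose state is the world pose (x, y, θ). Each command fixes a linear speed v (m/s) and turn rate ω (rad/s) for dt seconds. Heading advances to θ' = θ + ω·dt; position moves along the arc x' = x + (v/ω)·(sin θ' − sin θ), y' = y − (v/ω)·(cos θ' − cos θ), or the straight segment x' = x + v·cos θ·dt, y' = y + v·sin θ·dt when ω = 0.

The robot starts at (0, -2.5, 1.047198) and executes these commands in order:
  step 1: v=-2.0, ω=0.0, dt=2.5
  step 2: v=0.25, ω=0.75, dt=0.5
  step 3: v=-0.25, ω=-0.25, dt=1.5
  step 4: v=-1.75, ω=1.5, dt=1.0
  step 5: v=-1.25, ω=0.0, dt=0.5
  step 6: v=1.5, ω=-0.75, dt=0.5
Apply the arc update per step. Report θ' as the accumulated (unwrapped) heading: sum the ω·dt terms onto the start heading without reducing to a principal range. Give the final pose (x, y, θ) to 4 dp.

(-2.2362, -8.4393, 2.1722)

step 1: θ'=1.0472 (straight) → pose (-2.5000, -6.8301, 1.0472)
step 2: θ'=1.4222 (R=0.3333) → pose (-2.4590, -6.7128, 1.4222)
step 3: θ'=1.0472 (R=1.0000) → pose (-2.5820, -7.0648, 1.0472)
step 4: θ'=2.5472 (R=-1.1667) → pose (-2.2249, -8.6147, 2.5472)
step 5: θ'=2.5472 (straight) → pose (-1.7071, -8.9647, 2.5472)
step 6: θ'=2.1722 (R=-2.0000) → pose (-2.2362, -8.4393, 2.1722)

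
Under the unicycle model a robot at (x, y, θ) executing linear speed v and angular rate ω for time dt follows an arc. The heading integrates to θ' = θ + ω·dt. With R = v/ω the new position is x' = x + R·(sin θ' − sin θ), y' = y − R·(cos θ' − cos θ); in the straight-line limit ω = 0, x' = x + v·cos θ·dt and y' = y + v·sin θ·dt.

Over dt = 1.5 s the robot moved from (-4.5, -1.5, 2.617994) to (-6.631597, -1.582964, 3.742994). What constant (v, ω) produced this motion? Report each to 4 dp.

Δθ = 3.742994 − 2.617994 = 1.125000
ω = Δθ/dt = 1.125000/1.5 = 0.7500
R = Δx/(sin θ' − sin θ) = 2.0000
v = R·ω = 2.0000·0.7500 = 1.5000

v = 1.5000, ω = 0.7500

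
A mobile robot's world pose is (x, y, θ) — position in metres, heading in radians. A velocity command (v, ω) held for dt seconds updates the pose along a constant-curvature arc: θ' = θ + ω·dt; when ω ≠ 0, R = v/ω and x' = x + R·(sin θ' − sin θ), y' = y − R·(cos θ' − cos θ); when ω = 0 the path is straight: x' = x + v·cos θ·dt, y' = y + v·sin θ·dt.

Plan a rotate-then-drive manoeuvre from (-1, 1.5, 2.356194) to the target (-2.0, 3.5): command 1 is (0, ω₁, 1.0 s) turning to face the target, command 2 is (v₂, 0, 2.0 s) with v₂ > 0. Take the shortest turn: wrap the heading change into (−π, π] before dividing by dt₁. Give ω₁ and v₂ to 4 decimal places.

heading to target = atan2(3.5−1.5, -2−-1) = 2.0344
Δθ = wrap(2.0344 − 2.3562) = -0.3218; ω₁ = Δθ/dt₁ = -0.3218
distance = √((-2−-1)² + (3.5−1.5)²) = 2.2361; v₂ = distance/dt₂ = 1.1180

ω₁ = -0.3218, v₂ = 1.1180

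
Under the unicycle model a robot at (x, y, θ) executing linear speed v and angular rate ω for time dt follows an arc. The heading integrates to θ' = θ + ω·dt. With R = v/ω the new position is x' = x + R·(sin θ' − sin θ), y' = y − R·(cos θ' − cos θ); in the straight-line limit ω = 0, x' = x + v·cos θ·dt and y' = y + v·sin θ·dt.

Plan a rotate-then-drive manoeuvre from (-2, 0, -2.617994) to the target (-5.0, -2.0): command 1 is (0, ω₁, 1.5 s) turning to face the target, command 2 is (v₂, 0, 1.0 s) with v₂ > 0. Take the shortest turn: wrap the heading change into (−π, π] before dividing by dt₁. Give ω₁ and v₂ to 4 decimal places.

heading to target = atan2(-2−0, -5−-2) = -2.5536
Δθ = wrap(-2.5536 − -2.6180) = 0.0644; ω₁ = Δθ/dt₁ = 0.0429
distance = √((-5−-2)² + (-2−0)²) = 3.6056; v₂ = distance/dt₂ = 3.6056

ω₁ = 0.0429, v₂ = 3.6056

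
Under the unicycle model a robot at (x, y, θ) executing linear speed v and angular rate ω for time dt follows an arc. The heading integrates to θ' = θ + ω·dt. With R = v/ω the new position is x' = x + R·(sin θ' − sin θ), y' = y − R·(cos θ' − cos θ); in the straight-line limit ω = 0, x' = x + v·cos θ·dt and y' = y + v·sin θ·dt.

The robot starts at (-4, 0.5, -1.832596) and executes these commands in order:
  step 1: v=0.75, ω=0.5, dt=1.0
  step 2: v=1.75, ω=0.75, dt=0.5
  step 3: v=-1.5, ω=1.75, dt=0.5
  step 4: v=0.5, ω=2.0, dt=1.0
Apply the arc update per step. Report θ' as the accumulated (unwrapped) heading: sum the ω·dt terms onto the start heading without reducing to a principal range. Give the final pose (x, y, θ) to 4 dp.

step 1: θ'=-1.3326 (R=1.5000) → pose (-4.0088, -0.2422, -1.3326)
step 2: θ'=-0.9576 (R=2.3333) → pose (-3.6495, -1.0344, -0.9576)
step 3: θ'=-0.0826 (R=-0.8571) → pose (-4.2798, -0.6735, -0.0826)
step 4: θ'=1.9174 (R=0.2500) → pose (-4.0240, -0.3394, 1.9174)

(-4.0240, -0.3394, 1.9174)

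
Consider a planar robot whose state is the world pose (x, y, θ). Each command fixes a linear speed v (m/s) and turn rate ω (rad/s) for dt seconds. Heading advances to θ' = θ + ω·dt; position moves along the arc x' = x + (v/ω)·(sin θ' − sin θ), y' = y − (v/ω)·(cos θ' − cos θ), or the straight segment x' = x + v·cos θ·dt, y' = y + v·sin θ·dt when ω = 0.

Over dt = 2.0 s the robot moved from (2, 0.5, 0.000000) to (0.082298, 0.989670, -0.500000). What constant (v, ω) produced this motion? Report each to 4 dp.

v = -1.0000, ω = -0.2500

Δθ = -0.500000 − 0.000000 = -0.500000
ω = Δθ/dt = -0.500000/2.0 = -0.2500
R = Δx/(sin θ' − sin θ) = 4.0000
v = R·ω = 4.0000·-0.2500 = -1.0000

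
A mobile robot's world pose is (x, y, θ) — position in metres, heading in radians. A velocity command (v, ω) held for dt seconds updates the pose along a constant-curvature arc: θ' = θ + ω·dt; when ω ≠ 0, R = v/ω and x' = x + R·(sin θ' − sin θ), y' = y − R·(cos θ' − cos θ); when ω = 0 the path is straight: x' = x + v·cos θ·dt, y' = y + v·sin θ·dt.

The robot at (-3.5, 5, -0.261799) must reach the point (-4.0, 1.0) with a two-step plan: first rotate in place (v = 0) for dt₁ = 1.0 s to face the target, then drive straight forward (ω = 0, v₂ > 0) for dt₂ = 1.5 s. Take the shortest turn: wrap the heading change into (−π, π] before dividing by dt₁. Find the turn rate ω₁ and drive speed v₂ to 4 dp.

ω₁ = -1.4334, v₂ = 2.6874

heading to target = atan2(1−5, -4−-3.5) = -1.6952
Δθ = wrap(-1.6952 − -0.2618) = -1.4334; ω₁ = Δθ/dt₁ = -1.4334
distance = √((-4−-3.5)² + (1−5)²) = 4.0311; v₂ = distance/dt₂ = 2.6874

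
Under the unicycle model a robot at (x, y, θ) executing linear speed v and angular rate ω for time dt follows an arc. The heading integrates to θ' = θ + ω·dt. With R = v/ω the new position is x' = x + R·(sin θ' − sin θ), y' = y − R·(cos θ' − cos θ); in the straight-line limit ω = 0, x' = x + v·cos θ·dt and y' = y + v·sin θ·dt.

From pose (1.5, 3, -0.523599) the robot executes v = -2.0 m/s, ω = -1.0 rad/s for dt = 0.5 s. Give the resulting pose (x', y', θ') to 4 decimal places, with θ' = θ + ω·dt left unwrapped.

(0.7920, 3.6915, -1.0236)

θ' = -0.5236 + -1.0·0.5 = -1.0236
R = v/ω = -2.0/-1.0 = 2.0000
x' = 1.5 + 2.0000·(sin -1.0236 − sin -0.5236) = 0.7920
y' = 3 − 2.0000·(cos -1.0236 − cos -0.5236) = 3.6915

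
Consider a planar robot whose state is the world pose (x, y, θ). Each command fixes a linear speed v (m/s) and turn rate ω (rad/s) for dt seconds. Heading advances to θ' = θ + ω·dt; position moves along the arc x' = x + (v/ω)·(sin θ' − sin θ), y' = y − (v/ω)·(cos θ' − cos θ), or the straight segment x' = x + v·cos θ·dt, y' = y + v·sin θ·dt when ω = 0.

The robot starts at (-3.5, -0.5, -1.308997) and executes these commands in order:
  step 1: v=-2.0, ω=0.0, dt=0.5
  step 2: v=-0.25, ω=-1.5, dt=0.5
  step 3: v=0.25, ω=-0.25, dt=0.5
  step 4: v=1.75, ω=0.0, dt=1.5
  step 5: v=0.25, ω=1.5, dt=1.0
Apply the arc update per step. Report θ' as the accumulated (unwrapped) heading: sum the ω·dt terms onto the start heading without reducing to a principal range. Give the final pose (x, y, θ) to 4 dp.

step 1: θ'=-1.3090 (straight) → pose (-3.7588, 0.4659, -1.3090)
step 2: θ'=-2.0590 (R=0.1667) → pose (-3.7450, 0.5872, -2.0590)
step 3: θ'=-2.1840 (R=-1.0000) → pose (-3.8104, 0.4808, -2.1840)
step 4: θ'=-2.1840 (straight) → pose (-5.3211, -1.6660, -2.1840)
step 5: θ'=-0.6840 (R=0.1667) → pose (-5.2901, -1.8911, -0.6840)

(-5.2901, -1.8911, -0.6840)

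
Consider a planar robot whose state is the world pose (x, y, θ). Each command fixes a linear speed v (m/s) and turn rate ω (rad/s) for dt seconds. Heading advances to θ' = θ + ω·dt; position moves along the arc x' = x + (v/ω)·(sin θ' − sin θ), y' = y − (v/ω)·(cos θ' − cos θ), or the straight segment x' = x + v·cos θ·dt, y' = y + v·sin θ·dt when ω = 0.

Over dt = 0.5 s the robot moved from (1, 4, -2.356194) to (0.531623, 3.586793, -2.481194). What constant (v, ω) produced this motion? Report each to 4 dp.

Δθ = -2.481194 − -2.356194 = -0.125000
ω = Δθ/dt = -0.125000/0.5 = -0.2500
R = Δx/(sin θ' − sin θ) = -5.0000
v = R·ω = -5.0000·-0.2500 = 1.2500

v = 1.2500, ω = -0.2500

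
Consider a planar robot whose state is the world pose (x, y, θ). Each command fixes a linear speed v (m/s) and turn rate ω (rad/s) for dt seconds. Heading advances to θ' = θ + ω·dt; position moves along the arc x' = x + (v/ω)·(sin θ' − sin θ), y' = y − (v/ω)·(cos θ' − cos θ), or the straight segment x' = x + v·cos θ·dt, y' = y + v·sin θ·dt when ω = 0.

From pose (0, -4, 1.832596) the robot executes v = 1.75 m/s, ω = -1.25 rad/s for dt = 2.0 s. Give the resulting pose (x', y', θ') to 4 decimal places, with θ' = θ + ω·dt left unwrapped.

(2.2188, -2.5380, -0.6674)

θ' = 1.8326 + -1.25·2.0 = -0.6674
R = v/ω = 1.75/-1.25 = -1.4000
x' = 0 + -1.4000·(sin -0.6674 − sin 1.8326) = 2.2188
y' = -4 − -1.4000·(cos -0.6674 − cos 1.8326) = -2.5380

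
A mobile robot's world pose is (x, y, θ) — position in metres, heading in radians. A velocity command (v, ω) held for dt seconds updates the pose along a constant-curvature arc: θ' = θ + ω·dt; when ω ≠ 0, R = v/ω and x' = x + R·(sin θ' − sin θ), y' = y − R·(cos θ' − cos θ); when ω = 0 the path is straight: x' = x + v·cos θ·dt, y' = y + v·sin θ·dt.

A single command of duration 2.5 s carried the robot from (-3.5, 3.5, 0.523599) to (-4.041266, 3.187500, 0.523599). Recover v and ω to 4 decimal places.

Δθ = 0.523599 − 0.523599 = 0.000000
ω = Δθ/dt = 0.000000/2.5 = 0.0000
ω = 0 → v = (Δx·cos θ + Δy·sin θ)/dt = -0.2500

v = -0.2500, ω = 0.0000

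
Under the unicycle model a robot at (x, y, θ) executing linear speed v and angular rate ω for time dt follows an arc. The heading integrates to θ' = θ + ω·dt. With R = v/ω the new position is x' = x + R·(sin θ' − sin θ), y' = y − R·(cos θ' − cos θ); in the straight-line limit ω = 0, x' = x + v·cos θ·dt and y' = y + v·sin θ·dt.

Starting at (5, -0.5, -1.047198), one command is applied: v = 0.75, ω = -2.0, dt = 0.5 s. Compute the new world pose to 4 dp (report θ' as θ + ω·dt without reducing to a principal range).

θ' = -1.0472 + -2.0·0.5 = -2.0472
R = v/ω = 0.75/-2.0 = -0.3750
x' = 5 + -0.3750·(sin -2.0472 − sin -1.0472) = 5.0085
y' = -0.5 − -0.3750·(cos -2.0472 − cos -1.0472) = -0.8595

(5.0085, -0.8595, -2.0472)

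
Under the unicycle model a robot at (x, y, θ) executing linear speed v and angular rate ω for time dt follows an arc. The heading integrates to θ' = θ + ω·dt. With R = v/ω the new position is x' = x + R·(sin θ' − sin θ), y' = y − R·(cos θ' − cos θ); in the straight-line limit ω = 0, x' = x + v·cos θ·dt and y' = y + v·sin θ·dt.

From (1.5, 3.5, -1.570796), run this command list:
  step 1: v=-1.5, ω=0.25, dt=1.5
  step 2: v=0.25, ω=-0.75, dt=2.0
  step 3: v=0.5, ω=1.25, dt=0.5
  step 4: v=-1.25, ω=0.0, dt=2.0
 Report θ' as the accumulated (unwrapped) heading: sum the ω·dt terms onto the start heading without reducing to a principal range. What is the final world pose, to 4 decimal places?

(1.9366, 7.2996, -2.0708)

step 1: θ'=-1.1958 (R=-6.0000) → pose (1.0830, 5.6976, -1.1958)
step 2: θ'=-2.6958 (R=-0.3333) → pose (0.9166, 5.2748, -2.6958)
step 3: θ'=-2.0708 (R=0.4000) → pose (0.7380, 5.1057, -2.0708)
step 4: θ'=-2.0708 (straight) → pose (1.9366, 7.2996, -2.0708)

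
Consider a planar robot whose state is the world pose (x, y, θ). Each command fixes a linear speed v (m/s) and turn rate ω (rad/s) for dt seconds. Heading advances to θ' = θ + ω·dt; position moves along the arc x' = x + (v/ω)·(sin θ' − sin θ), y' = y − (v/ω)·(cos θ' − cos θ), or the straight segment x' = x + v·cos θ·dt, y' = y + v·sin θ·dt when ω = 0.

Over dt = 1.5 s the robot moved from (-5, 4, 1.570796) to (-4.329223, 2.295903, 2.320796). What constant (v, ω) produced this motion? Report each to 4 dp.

Δθ = 2.320796 − 1.570796 = 0.750000
ω = Δθ/dt = 0.750000/1.5 = 0.5000
R = −Δy/(cos θ' − cos θ) = -2.5000
v = R·ω = -2.5000·0.5000 = -1.2500

v = -1.2500, ω = 0.5000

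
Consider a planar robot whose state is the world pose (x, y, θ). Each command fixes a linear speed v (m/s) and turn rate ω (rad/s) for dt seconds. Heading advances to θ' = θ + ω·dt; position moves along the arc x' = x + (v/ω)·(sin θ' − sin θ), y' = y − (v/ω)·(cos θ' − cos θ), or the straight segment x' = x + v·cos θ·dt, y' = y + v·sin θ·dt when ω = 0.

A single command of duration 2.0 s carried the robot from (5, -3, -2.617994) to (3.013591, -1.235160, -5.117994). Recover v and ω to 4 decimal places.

v = 1.7500, ω = -1.2500

Δθ = -5.117994 − -2.617994 = -2.500000
ω = Δθ/dt = -2.500000/2.0 = -1.2500
R = Δx/(sin θ' − sin θ) = -1.4000
v = R·ω = -1.4000·-1.2500 = 1.7500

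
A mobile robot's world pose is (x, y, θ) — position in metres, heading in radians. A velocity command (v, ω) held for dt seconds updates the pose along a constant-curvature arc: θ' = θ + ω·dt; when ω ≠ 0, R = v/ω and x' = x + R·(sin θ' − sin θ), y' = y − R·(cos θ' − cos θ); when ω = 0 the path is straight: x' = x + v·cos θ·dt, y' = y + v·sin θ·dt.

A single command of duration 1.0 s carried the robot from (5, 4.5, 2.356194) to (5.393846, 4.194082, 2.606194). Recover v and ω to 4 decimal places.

v = -0.5000, ω = 0.2500

Δθ = 2.606194 − 2.356194 = 0.250000
ω = Δθ/dt = 0.250000/1.0 = 0.2500
R = Δx/(sin θ' − sin θ) = -2.0000
v = R·ω = -2.0000·0.2500 = -0.5000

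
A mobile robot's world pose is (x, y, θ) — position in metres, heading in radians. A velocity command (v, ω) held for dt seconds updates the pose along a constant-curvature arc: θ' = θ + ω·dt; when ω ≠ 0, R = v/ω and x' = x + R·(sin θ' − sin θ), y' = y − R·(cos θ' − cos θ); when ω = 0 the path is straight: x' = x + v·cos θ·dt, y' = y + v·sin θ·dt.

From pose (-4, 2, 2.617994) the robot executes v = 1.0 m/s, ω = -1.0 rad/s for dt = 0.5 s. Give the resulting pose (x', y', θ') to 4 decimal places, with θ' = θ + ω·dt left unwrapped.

(-4.3540, 2.3457, 2.1180)

θ' = 2.6180 + -1.0·0.5 = 2.1180
R = v/ω = 1.0/-1.0 = -1.0000
x' = -4 + -1.0000·(sin 2.1180 − sin 2.6180) = -4.3540
y' = 2 − -1.0000·(cos 2.1180 − cos 2.6180) = 2.3457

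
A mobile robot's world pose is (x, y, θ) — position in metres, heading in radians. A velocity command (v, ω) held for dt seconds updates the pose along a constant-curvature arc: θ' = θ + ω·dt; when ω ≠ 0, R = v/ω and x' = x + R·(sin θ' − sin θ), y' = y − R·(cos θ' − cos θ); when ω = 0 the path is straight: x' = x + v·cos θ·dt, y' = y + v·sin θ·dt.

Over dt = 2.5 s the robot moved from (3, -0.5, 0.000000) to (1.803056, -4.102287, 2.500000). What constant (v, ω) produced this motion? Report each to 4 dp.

v = -2.0000, ω = 1.0000

Δθ = 2.500000 − 0.000000 = 2.500000
ω = Δθ/dt = 2.500000/2.5 = 1.0000
R = −Δy/(cos θ' − cos θ) = -2.0000
v = R·ω = -2.0000·1.0000 = -2.0000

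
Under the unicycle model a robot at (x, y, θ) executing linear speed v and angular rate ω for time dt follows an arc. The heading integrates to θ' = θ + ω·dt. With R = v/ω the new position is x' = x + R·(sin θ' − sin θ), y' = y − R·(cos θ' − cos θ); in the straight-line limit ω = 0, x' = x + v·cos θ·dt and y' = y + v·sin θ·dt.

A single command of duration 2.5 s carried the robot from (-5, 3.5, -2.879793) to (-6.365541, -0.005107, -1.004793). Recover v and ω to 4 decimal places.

Δθ = -1.004793 − -2.879793 = 1.875000
ω = Δθ/dt = 1.875000/2.5 = 0.7500
R = −Δy/(cos θ' − cos θ) = 2.3333
v = R·ω = 2.3333·0.7500 = 1.7500

v = 1.7500, ω = 0.7500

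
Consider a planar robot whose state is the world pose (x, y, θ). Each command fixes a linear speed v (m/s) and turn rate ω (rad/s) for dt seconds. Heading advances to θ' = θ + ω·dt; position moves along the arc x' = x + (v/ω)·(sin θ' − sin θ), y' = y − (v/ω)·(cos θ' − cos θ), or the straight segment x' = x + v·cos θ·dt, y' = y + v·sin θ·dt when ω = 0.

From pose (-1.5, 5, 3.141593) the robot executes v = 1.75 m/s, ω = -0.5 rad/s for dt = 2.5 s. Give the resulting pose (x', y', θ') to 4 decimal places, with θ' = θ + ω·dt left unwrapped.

θ' = 3.1416 + -0.5·2.5 = 1.8916
R = v/ω = 1.75/-0.5 = -3.5000
x' = -1.5 + -3.5000·(sin 1.8916 − sin 3.1416) = -4.8214
y' = 5 − -3.5000·(cos 1.8916 − cos 3.1416) = 7.3964

(-4.8214, 7.3964, 1.8916)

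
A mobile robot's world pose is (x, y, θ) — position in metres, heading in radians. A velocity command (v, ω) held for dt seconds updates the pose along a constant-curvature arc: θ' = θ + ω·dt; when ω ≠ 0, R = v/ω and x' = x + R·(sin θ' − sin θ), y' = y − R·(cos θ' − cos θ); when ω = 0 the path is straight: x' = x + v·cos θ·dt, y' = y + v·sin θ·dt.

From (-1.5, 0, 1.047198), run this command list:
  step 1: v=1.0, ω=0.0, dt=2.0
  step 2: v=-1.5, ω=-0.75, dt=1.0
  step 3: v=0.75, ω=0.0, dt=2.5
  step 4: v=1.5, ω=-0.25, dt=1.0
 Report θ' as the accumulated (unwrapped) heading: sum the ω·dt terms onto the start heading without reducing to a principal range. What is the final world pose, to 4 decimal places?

(1.6204, 1.6252, 0.0472)

step 1: θ'=1.0472 (straight) → pose (-0.5000, 1.7321, 1.0472)
step 2: θ'=0.2972 (R=2.0000) → pose (-1.6464, 0.8197, 0.2972)
step 3: θ'=0.2972 (straight) → pose (0.1464, 1.3688, 0.2972)
step 4: θ'=0.0472 (R=-6.0000) → pose (1.6204, 1.6252, 0.0472)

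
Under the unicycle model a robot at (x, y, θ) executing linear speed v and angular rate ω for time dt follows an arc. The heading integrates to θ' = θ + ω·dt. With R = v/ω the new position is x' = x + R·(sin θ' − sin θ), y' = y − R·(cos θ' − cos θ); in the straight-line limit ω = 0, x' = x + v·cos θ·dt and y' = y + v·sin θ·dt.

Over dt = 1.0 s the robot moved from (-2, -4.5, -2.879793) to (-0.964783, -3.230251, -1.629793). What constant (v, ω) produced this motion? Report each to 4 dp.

Δθ = -1.629793 − -2.879793 = 1.250000
ω = Δθ/dt = 1.250000/1.0 = 1.2500
R = −Δy/(cos θ' − cos θ) = -1.4000
v = R·ω = -1.4000·1.2500 = -1.7500

v = -1.7500, ω = 1.2500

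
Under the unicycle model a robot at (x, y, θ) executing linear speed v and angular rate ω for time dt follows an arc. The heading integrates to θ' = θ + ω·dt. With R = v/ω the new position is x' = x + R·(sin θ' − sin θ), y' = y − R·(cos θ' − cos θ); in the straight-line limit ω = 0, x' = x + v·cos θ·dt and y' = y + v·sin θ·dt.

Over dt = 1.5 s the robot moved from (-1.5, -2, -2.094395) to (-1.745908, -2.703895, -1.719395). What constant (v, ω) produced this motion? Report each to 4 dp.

v = 0.5000, ω = 0.2500

Δθ = -1.719395 − -2.094395 = 0.375000
ω = Δθ/dt = 0.375000/1.5 = 0.2500
R = −Δy/(cos θ' − cos θ) = 2.0000
v = R·ω = 2.0000·0.2500 = 0.5000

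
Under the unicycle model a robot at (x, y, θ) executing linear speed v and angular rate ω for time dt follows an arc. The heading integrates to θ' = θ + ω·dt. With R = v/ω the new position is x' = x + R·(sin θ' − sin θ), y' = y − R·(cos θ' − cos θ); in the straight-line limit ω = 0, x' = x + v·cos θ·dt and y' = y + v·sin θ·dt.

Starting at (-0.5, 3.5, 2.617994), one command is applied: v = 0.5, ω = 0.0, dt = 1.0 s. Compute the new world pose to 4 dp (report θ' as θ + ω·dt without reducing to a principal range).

θ' = 2.6180 + 0.0·1.0 = 2.6180
ω = 0 → straight: x' = -0.5 + 0.5·cos(2.6180)·1.0 = -0.9330
y' = 3.5 + 0.5·sin(2.6180)·1.0 = 3.7500

(-0.9330, 3.7500, 2.6180)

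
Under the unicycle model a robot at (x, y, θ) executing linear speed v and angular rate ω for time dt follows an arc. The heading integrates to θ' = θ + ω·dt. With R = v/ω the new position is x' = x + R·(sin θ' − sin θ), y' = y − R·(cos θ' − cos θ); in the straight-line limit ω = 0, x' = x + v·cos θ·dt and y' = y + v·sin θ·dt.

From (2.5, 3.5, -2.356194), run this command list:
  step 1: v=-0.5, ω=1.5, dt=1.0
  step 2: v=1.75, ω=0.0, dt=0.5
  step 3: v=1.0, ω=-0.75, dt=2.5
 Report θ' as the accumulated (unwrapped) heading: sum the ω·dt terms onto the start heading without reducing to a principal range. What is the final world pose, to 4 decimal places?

step 1: θ'=-0.8562 (R=-0.3333) → pose (2.5161, 3.9541, -0.8562)
step 2: θ'=-0.8562 (straight) → pose (3.0895, 3.2932, -0.8562)
step 3: θ'=-2.7312 (R=-1.3333) → pose (2.6143, 1.1968, -2.7312)

(2.6143, 1.1968, -2.7312)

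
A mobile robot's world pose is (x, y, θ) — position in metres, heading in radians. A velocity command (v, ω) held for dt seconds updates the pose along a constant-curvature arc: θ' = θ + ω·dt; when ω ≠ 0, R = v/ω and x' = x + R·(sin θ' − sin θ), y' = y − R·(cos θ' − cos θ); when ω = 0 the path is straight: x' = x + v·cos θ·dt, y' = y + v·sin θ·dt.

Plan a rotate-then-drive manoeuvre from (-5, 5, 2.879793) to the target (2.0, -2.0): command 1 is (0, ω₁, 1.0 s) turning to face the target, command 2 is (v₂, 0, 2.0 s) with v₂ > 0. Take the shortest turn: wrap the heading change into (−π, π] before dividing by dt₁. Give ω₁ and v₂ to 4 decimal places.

ω₁ = 2.6180, v₂ = 4.9497

heading to target = atan2(-2−5, 2−-5) = -0.7854
Δθ = wrap(-0.7854 − 2.8798) = 2.6180; ω₁ = Δθ/dt₁ = 2.6180
distance = √((2−-5)² + (-2−5)²) = 9.8995; v₂ = distance/dt₂ = 4.9497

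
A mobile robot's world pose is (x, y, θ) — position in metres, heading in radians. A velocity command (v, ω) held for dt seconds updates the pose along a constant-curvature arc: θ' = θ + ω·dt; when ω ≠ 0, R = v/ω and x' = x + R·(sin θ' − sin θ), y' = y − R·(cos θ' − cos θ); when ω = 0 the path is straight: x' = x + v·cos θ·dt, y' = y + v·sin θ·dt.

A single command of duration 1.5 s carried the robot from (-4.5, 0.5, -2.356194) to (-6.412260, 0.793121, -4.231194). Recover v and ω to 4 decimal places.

Δθ = -4.231194 − -2.356194 = -1.875000
ω = Δθ/dt = -1.875000/1.5 = -1.2500
R = Δx/(sin θ' − sin θ) = -1.2000
v = R·ω = -1.2000·-1.2500 = 1.5000

v = 1.5000, ω = -1.2500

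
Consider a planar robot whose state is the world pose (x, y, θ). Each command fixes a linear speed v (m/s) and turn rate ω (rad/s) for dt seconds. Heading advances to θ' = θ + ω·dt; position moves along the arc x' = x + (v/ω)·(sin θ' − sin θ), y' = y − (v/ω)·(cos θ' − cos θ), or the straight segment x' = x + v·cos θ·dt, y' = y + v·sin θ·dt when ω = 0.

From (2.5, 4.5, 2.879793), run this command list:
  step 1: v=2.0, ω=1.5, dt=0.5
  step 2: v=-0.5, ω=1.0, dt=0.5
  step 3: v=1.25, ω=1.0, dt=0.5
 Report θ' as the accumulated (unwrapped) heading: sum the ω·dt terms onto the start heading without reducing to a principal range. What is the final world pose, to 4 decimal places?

(1.5106, 3.9715, 4.6298)

step 1: θ'=3.6298 (R=1.3333) → pose (1.5295, 4.3897, 3.6298)
step 2: θ'=4.1298 (R=-0.5000) → pose (1.7125, 4.5562, 4.1298)
step 3: θ'=4.6298 (R=1.2500) → pose (1.5106, 3.9715, 4.6298)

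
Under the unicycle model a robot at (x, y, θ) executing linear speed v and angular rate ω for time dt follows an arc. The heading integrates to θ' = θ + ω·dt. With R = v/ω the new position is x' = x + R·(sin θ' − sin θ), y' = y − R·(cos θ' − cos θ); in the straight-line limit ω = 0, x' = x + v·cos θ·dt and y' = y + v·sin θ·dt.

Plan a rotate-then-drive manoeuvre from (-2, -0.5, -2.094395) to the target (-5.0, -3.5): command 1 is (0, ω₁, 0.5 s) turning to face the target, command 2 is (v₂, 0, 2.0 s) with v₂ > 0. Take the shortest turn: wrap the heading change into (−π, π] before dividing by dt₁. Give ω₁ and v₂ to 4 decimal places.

ω₁ = -0.5236, v₂ = 2.1213

heading to target = atan2(-3.5−-0.5, -5−-2) = -2.3562
Δθ = wrap(-2.3562 − -2.0944) = -0.2618; ω₁ = Δθ/dt₁ = -0.5236
distance = √((-5−-2)² + (-3.5−-0.5)²) = 4.2426; v₂ = distance/dt₂ = 2.1213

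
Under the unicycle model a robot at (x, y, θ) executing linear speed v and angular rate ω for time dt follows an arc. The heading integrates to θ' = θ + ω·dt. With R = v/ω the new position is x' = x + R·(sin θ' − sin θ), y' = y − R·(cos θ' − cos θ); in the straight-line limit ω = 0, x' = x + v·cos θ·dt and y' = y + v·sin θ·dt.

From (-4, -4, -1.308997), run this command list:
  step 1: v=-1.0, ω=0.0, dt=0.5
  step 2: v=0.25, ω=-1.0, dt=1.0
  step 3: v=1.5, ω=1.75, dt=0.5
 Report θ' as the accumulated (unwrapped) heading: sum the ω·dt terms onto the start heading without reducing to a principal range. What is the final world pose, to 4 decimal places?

step 1: θ'=-1.3090 (straight) → pose (-4.1294, -3.5170, -1.3090)
step 2: θ'=-2.3090 (R=-0.2500) → pose (-4.1860, -3.7500, -2.3090)
step 3: θ'=-1.4340 (R=0.8571) → pose (-4.4011, -4.4437, -1.4340)

(-4.4011, -4.4437, -1.4340)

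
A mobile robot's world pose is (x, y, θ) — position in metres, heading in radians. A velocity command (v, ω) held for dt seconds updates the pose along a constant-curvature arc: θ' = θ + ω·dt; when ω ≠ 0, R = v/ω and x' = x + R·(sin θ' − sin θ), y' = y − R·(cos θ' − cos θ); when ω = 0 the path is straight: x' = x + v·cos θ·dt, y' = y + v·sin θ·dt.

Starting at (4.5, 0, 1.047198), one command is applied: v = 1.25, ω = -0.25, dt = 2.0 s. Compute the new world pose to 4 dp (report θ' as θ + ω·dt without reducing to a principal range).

θ' = 1.0472 + -0.25·2.0 = 0.5472
R = v/ω = 1.25/-0.25 = -5.0000
x' = 4.5 + -5.0000·(sin 0.5472 − sin 1.0472) = 6.2286
y' = 0 − -5.0000·(cos 0.5472 − cos 1.0472) = 1.7699

(6.2286, 1.7699, 0.5472)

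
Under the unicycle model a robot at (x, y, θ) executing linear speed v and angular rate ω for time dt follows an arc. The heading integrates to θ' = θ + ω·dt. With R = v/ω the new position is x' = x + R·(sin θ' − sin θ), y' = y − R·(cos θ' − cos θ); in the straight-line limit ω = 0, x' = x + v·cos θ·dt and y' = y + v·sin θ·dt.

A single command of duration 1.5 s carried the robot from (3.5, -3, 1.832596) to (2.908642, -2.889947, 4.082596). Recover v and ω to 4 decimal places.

v = 0.5000, ω = 1.5000

Δθ = 4.082596 − 1.832596 = 2.250000
ω = Δθ/dt = 2.250000/1.5 = 1.5000
R = Δx/(sin θ' − sin θ) = 0.3333
v = R·ω = 0.3333·1.5000 = 0.5000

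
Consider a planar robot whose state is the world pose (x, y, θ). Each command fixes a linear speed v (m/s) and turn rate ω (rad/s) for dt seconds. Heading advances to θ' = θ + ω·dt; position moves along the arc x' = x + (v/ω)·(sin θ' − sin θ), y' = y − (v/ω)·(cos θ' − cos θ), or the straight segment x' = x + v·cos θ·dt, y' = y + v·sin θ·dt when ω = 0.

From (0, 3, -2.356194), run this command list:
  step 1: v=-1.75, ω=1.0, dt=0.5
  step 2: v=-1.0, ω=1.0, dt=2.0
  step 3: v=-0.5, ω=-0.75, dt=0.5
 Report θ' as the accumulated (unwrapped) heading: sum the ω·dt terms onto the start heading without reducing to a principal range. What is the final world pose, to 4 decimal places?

step 1: θ'=-1.8562 (R=-1.7500) → pose (0.4418, 3.7447, -1.8562)
step 2: θ'=0.1438 (R=-1.0000) → pose (-0.6611, 5.0160, 0.1438)
step 3: θ'=-0.2312 (R=0.6667) → pose (-0.9094, 5.0268, -0.2312)

(-0.9094, 5.0268, -0.2312)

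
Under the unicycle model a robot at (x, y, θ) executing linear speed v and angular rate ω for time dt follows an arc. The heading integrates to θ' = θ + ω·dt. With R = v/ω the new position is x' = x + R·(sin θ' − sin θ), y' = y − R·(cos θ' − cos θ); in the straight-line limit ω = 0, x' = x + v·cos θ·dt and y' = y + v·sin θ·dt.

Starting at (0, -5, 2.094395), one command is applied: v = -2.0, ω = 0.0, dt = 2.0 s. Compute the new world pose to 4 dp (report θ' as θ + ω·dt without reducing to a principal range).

θ' = 2.0944 + 0.0·2.0 = 2.0944
ω = 0 → straight: x' = 0 + -2.0·cos(2.0944)·2.0 = 2.0000
y' = -5 + -2.0·sin(2.0944)·2.0 = -8.4641

(2.0000, -8.4641, 2.0944)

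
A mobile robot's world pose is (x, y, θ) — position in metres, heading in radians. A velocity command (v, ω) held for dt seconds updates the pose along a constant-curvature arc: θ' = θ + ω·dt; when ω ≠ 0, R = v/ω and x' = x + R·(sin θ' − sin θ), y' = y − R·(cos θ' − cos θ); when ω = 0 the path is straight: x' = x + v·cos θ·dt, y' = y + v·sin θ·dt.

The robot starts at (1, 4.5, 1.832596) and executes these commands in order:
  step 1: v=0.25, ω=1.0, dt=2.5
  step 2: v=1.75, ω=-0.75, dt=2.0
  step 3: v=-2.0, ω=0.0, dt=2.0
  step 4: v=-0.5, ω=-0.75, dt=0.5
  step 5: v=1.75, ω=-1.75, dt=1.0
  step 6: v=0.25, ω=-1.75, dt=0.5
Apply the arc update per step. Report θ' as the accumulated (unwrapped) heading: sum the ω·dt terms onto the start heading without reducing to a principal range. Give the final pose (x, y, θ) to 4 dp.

(1.7773, 3.4027, -0.1674)

step 1: θ'=4.3326 (R=0.2500) → pose (0.5263, 4.5280, 4.3326)
step 2: θ'=2.8326 (R=-2.3333) → pose (-2.3503, 3.1702, 2.8326)
step 3: θ'=2.8326 (straight) → pose (1.4603, 1.9538, 2.8326)
step 4: θ'=2.4576 (R=0.6667) → pose (1.6788, 1.8354, 2.4576)
step 5: θ'=0.7076 (R=-1.0000) → pose (1.6607, 3.3704, 0.7076)
step 6: θ'=-0.1674 (R=-0.1429) → pose (1.7773, 3.4027, -0.1674)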